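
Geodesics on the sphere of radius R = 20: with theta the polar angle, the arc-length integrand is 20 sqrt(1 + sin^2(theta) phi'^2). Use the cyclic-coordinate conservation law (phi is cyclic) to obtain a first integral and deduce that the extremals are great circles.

On the sphere of radius R = 20 with spherical coordinates (θ, φ), the induced metric is
    ds^2 = 400(dθ^2 + sin^2(θ) dφ^2).
Parameterise by θ; the arc-length functional is
    J[φ] = ∫ 20 sqrt(1 + sin^2(θ) (dφ/dθ)^2) dθ,
so L = 20 sqrt(1 + sin^2(θ) φ'^2). Compute
    ∂L/∂φ = 0  (L has no explicit φ dependence),
    ∂L/∂φ' = 20 sin^2(θ) φ' / sqrt(1 + sin^2(θ) φ'^2).
Since ∂L/∂φ = 0, the Euler-Lagrange equation
    d/dθ(∂L/∂φ') − ∂L/∂φ = 0
reduces to d/dθ(∂L/∂φ') = 0, i.e. the momentum conjugate to φ is conserved:
    20 sin^2(θ) φ' / sqrt(1 + sin^2(θ) φ'^2) = C.
The overall factor of 20 is constant, so dividing through gives Clairaut's relation sin^2(θ) φ' / sqrt(1 + sin^2(θ) φ'^2) = C' (with C' = C/20). Solving for φ' and integrating gives the great-circle family
    cot(θ) = A cos(φ − φ_0),
i.e. the intersection of the sphere with a plane through the origin. The two constants A and φ_0 (equivalently C and one phase) are fixed by the two endpoint conditions.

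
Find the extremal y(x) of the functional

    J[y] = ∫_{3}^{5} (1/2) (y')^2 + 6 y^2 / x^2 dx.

The Lagrangian is L = (1/2) (y')^2 + 6 y^2 / x^2.
Compute ∂L/∂y = 12y/x^2, ∂L/∂y' = y'.
The Euler-Lagrange equation d/dx(∂L/∂y') − ∂L/∂y = 0 reduces to
    y'' − 12/x^2 · y = 0  (x > 0).
Its general solution is
    y(x) = A x^4 + B x^(-3),
with A, B fixed by the endpoint conditions.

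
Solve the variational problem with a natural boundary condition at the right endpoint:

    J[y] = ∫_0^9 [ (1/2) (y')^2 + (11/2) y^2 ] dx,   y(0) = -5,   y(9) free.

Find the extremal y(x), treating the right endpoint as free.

The Lagrangian L = (1/2) (y')^2 + (11/2) y^2 gives
    ∂L/∂y = 11 y,   ∂L/∂y' = y'.
Euler-Lagrange: y'' − 11 y = 0.
With k = sqrt(11), the general solution is
    y(x) = A cosh(sqrt(11) x) + B sinh(sqrt(11) x).
Fixed left endpoint y(0) = -5 ⇒ A = -5.
The right endpoint x = 9 is free, so the natural (transversality) condition is ∂L/∂y' |_{x=9} = 0, i.e. y'(9) = 0.
Compute y'(x) = A k sinh(k x) + B k cosh(k x), so
    y'(9) = A k sinh(k·9) + B k cosh(k·9) = 0
    ⇒ B = −A tanh(k·9) = 5 tanh(sqrt(11)·9).
Therefore the extremal is
    y(x) = −5 cosh(sqrt(11) x) + 5 tanh(sqrt(11)·9) sinh(sqrt(11) x).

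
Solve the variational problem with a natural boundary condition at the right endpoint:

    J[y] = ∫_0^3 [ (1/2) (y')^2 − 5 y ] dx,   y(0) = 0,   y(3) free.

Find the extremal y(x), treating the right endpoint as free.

The Lagrangian L = (1/2) (y')^2 − 5 y gives
    ∂L/∂y = −5,   ∂L/∂y' = y'.
Euler-Lagrange: d/dx(y') − (−5) = 0, i.e. y'' + 5 = 0, so
    y(x) = −(5/2) x^2 + C1 x + C2.
Fixed left endpoint y(0) = 0 ⇒ C2 = 0.
The right endpoint x = 3 is free, so the natural (transversality) condition is ∂L/∂y' |_{x=3} = 0, i.e. y'(3) = 0.
Compute y'(x) = −5 x + C1, so y'(3) = −15 + C1 = 0 ⇒ C1 = 15.
Therefore the extremal is
    y(x) = −(5/2) x^2 + 15 x.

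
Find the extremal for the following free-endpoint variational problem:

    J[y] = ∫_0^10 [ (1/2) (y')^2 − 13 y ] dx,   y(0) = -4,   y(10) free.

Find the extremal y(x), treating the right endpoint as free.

The Lagrangian L = (1/2) (y')^2 − 13 y gives
    ∂L/∂y = −13,   ∂L/∂y' = y'.
Euler-Lagrange: d/dx(y') − (−13) = 0, i.e. y'' + 13 = 0, so
    y(x) = −(13/2) x^2 + C1 x + C2.
Fixed left endpoint y(0) = -4 ⇒ C2 = -4.
The right endpoint x = 10 is free, so the natural (transversality) condition is ∂L/∂y' |_{x=10} = 0, i.e. y'(10) = 0.
Compute y'(x) = −13 x + C1, so y'(10) = −130 + C1 = 0 ⇒ C1 = 130.
Therefore the extremal is
    y(x) = −(13/2) x^2 + 130 x − 4.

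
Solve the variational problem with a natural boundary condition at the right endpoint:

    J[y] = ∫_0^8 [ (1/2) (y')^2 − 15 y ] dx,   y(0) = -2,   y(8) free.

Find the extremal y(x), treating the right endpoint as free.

The Lagrangian L = (1/2) (y')^2 − 15 y gives
    ∂L/∂y = −15,   ∂L/∂y' = y'.
Euler-Lagrange: d/dx(y') − (−15) = 0, i.e. y'' + 15 = 0, so
    y(x) = −(15/2) x^2 + C1 x + C2.
Fixed left endpoint y(0) = -2 ⇒ C2 = -2.
The right endpoint x = 8 is free, so the natural (transversality) condition is ∂L/∂y' |_{x=8} = 0, i.e. y'(8) = 0.
Compute y'(x) = −15 x + C1, so y'(8) = −120 + C1 = 0 ⇒ C1 = 120.
Therefore the extremal is
    y(x) = −(15/2) x^2 + 120 x − 2.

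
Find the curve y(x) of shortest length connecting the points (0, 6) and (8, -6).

Arc-length functional: J[y] = ∫ sqrt(1 + (y')^2) dx.
Lagrangian L = sqrt(1 + (y')^2) has no explicit y dependence, so ∂L/∂y = 0 and the Euler-Lagrange equation gives
    d/dx( y' / sqrt(1 + (y')^2) ) = 0  ⇒  y' / sqrt(1 + (y')^2) = const.
Hence y' is constant, so y(x) is affine.
Fitting the endpoints (0, 6) and (8, -6):
    slope m = ((-6) − 6) / (8 − 0) = -3/2,
    intercept c = 6 − m·0 = 6.
Extremal: y(x) = (-3/2) x + 6.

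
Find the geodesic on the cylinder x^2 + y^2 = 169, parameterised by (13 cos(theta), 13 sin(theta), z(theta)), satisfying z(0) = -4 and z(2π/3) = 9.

Parameterise the cylinder of radius R = 13 as
    r(θ) = (13 cos θ, 13 sin θ, z(θ)).
The arc-length element is
    ds = sqrt(169 + (dz/dθ)^2) dθ,
so the Lagrangian is L = sqrt(169 + z'^2).
L depends on z' only, not on z or θ, so ∂L/∂z = 0 and
    ∂L/∂z' = z' / sqrt(169 + z'^2).
The Euler-Lagrange equation gives
    d/dθ( z' / sqrt(169 + z'^2) ) = 0,
so z' is constant. Integrating once:
    z(θ) = a θ + b,
a helix on the cylinder (a straight line when the cylinder is unrolled). The constants a, b are determined by the endpoint conditions.
With endpoint conditions z(0) = -4 and z(2π/3) = 9: from z(0) = b we get b = -4, and a·2π/3 + -4 = 9 gives a = 39/(2π), so
    z(θ) = (39/(2π)) θ − 4.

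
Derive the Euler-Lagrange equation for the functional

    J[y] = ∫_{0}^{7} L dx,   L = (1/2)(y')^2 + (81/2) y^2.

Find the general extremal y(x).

The Lagrangian is L = (1/2)(y')^2 + (81/2) y^2.
∂L/∂y = 81y.
∂L/∂y' = y'.
The Euler-Lagrange equation d/dx(∂L/∂y') − ∂L/∂y = 0 becomes:
    y'' - 81 y = 0
General solution: y(x) = A e^(9x) + B e^(-9x), where A and B are arbitrary constants fixed by the endpoint conditions.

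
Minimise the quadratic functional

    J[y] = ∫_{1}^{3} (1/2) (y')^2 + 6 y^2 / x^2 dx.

The Lagrangian is L = (1/2) (y')^2 + 6 y^2 / x^2.
Compute ∂L/∂y = 12y/x^2, ∂L/∂y' = y'.
The Euler-Lagrange equation d/dx(∂L/∂y') − ∂L/∂y = 0 reduces to
    y'' − 12/x^2 · y = 0  (x > 0).
Its general solution is
    y(x) = A x^4 + B x^(-3),
with A, B fixed by the endpoint conditions.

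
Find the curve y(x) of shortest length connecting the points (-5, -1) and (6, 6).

Arc-length functional: J[y] = ∫ sqrt(1 + (y')^2) dx.
Lagrangian L = sqrt(1 + (y')^2) has no explicit y dependence, so ∂L/∂y = 0 and the Euler-Lagrange equation gives
    d/dx( y' / sqrt(1 + (y')^2) ) = 0  ⇒  y' / sqrt(1 + (y')^2) = const.
Hence y' is constant, so y(x) is affine.
Fitting the endpoints (-5, -1) and (6, 6):
    slope m = (6 − (-1)) / (6 − (-5)) = 7/11,
    intercept c = (-1) − m·(-5) = 24/11.
Extremal: y(x) = (7/11) x + 24/11.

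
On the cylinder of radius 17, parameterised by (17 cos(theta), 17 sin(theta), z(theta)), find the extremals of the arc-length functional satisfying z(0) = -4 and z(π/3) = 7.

Parameterise the cylinder of radius R = 17 as
    r(θ) = (17 cos θ, 17 sin θ, z(θ)).
The arc-length element is
    ds = sqrt(289 + (dz/dθ)^2) dθ,
so the Lagrangian is L = sqrt(289 + z'^2).
L depends on z' only, not on z or θ, so ∂L/∂z = 0 and
    ∂L/∂z' = z' / sqrt(289 + z'^2).
The Euler-Lagrange equation gives
    d/dθ( z' / sqrt(289 + z'^2) ) = 0,
so z' is constant. Integrating once:
    z(θ) = a θ + b,
a helix on the cylinder (a straight line when the cylinder is unrolled). The constants a, b are determined by the endpoint conditions.
With endpoint conditions z(0) = -4 and z(π/3) = 7: from z(0) = b we get b = -4, and a·π/3 + -4 = 7 gives a = 33/π, so
    z(θ) = (33/π) θ − 4.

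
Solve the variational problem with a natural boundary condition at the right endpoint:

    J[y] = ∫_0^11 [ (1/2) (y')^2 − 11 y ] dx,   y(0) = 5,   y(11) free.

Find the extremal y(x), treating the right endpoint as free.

The Lagrangian L = (1/2) (y')^2 − 11 y gives
    ∂L/∂y = −11,   ∂L/∂y' = y'.
Euler-Lagrange: d/dx(y') − (−11) = 0, i.e. y'' + 11 = 0, so
    y(x) = −(11/2) x^2 + C1 x + C2.
Fixed left endpoint y(0) = 5 ⇒ C2 = 5.
The right endpoint x = 11 is free, so the natural (transversality) condition is ∂L/∂y' |_{x=11} = 0, i.e. y'(11) = 0.
Compute y'(x) = −11 x + C1, so y'(11) = −121 + C1 = 0 ⇒ C1 = 121.
Therefore the extremal is
    y(x) = −(11/2) x^2 + 121 x + 5.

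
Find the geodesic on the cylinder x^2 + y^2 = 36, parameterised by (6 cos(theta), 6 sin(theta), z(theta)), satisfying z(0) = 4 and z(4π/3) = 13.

Parameterise the cylinder of radius R = 6 as
    r(θ) = (6 cos θ, 6 sin θ, z(θ)).
The arc-length element is
    ds = sqrt(36 + (dz/dθ)^2) dθ,
so the Lagrangian is L = sqrt(36 + z'^2).
L depends on z' only, not on z or θ, so ∂L/∂z = 0 and
    ∂L/∂z' = z' / sqrt(36 + z'^2).
The Euler-Lagrange equation gives
    d/dθ( z' / sqrt(36 + z'^2) ) = 0,
so z' is constant. Integrating once:
    z(θ) = a θ + b,
a helix on the cylinder (a straight line when the cylinder is unrolled). The constants a, b are determined by the endpoint conditions.
With endpoint conditions z(0) = 4 and z(4π/3) = 13: from z(0) = b we get b = 4, and a·4π/3 + 4 = 13 gives a = 27/(4π), so
    z(θ) = (27/(4π)) θ + 4.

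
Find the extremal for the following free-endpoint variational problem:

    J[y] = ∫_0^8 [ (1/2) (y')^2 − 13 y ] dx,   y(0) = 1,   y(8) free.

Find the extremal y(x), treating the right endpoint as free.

The Lagrangian L = (1/2) (y')^2 − 13 y gives
    ∂L/∂y = −13,   ∂L/∂y' = y'.
Euler-Lagrange: d/dx(y') − (−13) = 0, i.e. y'' + 13 = 0, so
    y(x) = −(13/2) x^2 + C1 x + C2.
Fixed left endpoint y(0) = 1 ⇒ C2 = 1.
The right endpoint x = 8 is free, so the natural (transversality) condition is ∂L/∂y' |_{x=8} = 0, i.e. y'(8) = 0.
Compute y'(x) = −13 x + C1, so y'(8) = −104 + C1 = 0 ⇒ C1 = 104.
Therefore the extremal is
    y(x) = −(13/2) x^2 + 104 x + 1.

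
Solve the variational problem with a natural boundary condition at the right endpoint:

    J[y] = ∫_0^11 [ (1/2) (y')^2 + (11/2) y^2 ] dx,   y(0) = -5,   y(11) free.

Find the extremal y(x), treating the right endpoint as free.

The Lagrangian L = (1/2) (y')^2 + (11/2) y^2 gives
    ∂L/∂y = 11 y,   ∂L/∂y' = y'.
Euler-Lagrange: y'' − 11 y = 0.
With k = sqrt(11), the general solution is
    y(x) = A cosh(sqrt(11) x) + B sinh(sqrt(11) x).
Fixed left endpoint y(0) = -5 ⇒ A = -5.
The right endpoint x = 11 is free, so the natural (transversality) condition is ∂L/∂y' |_{x=11} = 0, i.e. y'(11) = 0.
Compute y'(x) = A k sinh(k x) + B k cosh(k x), so
    y'(11) = A k sinh(k·11) + B k cosh(k·11) = 0
    ⇒ B = −A tanh(k·11) = 5 tanh(sqrt(11)·11).
Therefore the extremal is
    y(x) = −5 cosh(sqrt(11) x) + 5 tanh(sqrt(11)·11) sinh(sqrt(11) x).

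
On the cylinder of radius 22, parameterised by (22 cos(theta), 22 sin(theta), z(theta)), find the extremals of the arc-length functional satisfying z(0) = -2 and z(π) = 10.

Parameterise the cylinder of radius R = 22 as
    r(θ) = (22 cos θ, 22 sin θ, z(θ)).
The arc-length element is
    ds = sqrt(484 + (dz/dθ)^2) dθ,
so the Lagrangian is L = sqrt(484 + z'^2).
L depends on z' only, not on z or θ, so ∂L/∂z = 0 and
    ∂L/∂z' = z' / sqrt(484 + z'^2).
The Euler-Lagrange equation gives
    d/dθ( z' / sqrt(484 + z'^2) ) = 0,
so z' is constant. Integrating once:
    z(θ) = a θ + b,
a helix on the cylinder (a straight line when the cylinder is unrolled). The constants a, b are determined by the endpoint conditions.
With endpoint conditions z(0) = -2 and z(π) = 10: from z(0) = b we get b = -2, and a·π + -2 = 10 gives a = 12/π, so
    z(θ) = (12/π) θ − 2.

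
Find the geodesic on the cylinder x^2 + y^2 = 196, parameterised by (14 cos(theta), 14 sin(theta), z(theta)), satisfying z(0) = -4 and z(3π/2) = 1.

Parameterise the cylinder of radius R = 14 as
    r(θ) = (14 cos θ, 14 sin θ, z(θ)).
The arc-length element is
    ds = sqrt(196 + (dz/dθ)^2) dθ,
so the Lagrangian is L = sqrt(196 + z'^2).
L depends on z' only, not on z or θ, so ∂L/∂z = 0 and
    ∂L/∂z' = z' / sqrt(196 + z'^2).
The Euler-Lagrange equation gives
    d/dθ( z' / sqrt(196 + z'^2) ) = 0,
so z' is constant. Integrating once:
    z(θ) = a θ + b,
a helix on the cylinder (a straight line when the cylinder is unrolled). The constants a, b are determined by the endpoint conditions.
With endpoint conditions z(0) = -4 and z(3π/2) = 1: from z(0) = b we get b = -4, and a·3π/2 + -4 = 1 gives a = 10/(3π), so
    z(θ) = (10/(3π)) θ − 4.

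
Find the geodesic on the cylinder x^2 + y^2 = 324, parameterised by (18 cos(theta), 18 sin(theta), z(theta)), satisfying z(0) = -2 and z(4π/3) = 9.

Parameterise the cylinder of radius R = 18 as
    r(θ) = (18 cos θ, 18 sin θ, z(θ)).
The arc-length element is
    ds = sqrt(324 + (dz/dθ)^2) dθ,
so the Lagrangian is L = sqrt(324 + z'^2).
L depends on z' only, not on z or θ, so ∂L/∂z = 0 and
    ∂L/∂z' = z' / sqrt(324 + z'^2).
The Euler-Lagrange equation gives
    d/dθ( z' / sqrt(324 + z'^2) ) = 0,
so z' is constant. Integrating once:
    z(θ) = a θ + b,
a helix on the cylinder (a straight line when the cylinder is unrolled). The constants a, b are determined by the endpoint conditions.
With endpoint conditions z(0) = -2 and z(4π/3) = 9: from z(0) = b we get b = -2, and a·4π/3 + -2 = 9 gives a = 33/(4π), so
    z(θ) = (33/(4π)) θ − 2.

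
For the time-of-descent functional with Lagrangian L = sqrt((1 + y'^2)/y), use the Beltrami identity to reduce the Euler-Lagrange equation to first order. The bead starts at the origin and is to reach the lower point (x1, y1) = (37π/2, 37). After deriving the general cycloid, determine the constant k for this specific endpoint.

The Lagrangian L = sqrt((1 + y'^2) / y) has no explicit x dependence, so the Beltrami identity applies:
    L − y' ∂L/∂y' = C.
Compute ∂L/∂y' = y' / sqrt(y (1 + y'^2)).
Substitute:
    sqrt((1 + y'^2)/y) − y'·y' / sqrt(y (1 + y'^2))
    = (1 + y'^2) / sqrt(y (1 + y'^2)) − y'^2 / sqrt(y (1 + y'^2))
    = 1 / sqrt(y (1 + y'^2)) = C.
Squaring and rearranging gives the first integral
    y (1 + y'^2) = 1/C^2 =: k   (constant).
Solving this first-order ODE by the substitution
    y = (k/2)(1 − cos θ)
yields the cycloid parameterisation
    x(θ) = (k/2)(θ − sin θ),   y(θ) = (k/2)(1 − cos θ).
The constant k is fixed by the endpoint condition.
Now fit the given lower endpoint (x1, y1) = (37π/2, 37). At the bottom of the first arch (θ = π), the parametric equations give
    y(π) = (k/2)(1 − cos π) = k,
    x(π) = (k/2)(π − sin π) = kπ/2.
Matching y(π) = 37 gives k = 37, consistent with x(π) = 37π/2. Therefore the specific cycloid is
    x(θ) = (37/2)(θ − sin θ),   y(θ) = (37/2)(1 − cos θ).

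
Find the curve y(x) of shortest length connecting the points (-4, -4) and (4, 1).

Arc-length functional: J[y] = ∫ sqrt(1 + (y')^2) dx.
Lagrangian L = sqrt(1 + (y')^2) has no explicit y dependence, so ∂L/∂y = 0 and the Euler-Lagrange equation gives
    d/dx( y' / sqrt(1 + (y')^2) ) = 0  ⇒  y' / sqrt(1 + (y')^2) = const.
Hence y' is constant, so y(x) is affine.
Fitting the endpoints (-4, -4) and (4, 1):
    slope m = (1 − (-4)) / (4 − (-4)) = 5/8,
    intercept c = (-4) − m·(-4) = -3/2.
Extremal: y(x) = (5/8) x - 3/2.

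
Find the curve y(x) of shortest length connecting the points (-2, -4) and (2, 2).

Arc-length functional: J[y] = ∫ sqrt(1 + (y')^2) dx.
Lagrangian L = sqrt(1 + (y')^2) has no explicit y dependence, so ∂L/∂y = 0 and the Euler-Lagrange equation gives
    d/dx( y' / sqrt(1 + (y')^2) ) = 0  ⇒  y' / sqrt(1 + (y')^2) = const.
Hence y' is constant, so y(x) is affine.
Fitting the endpoints (-2, -4) and (2, 2):
    slope m = (2 − (-4)) / (2 − (-2)) = 3/2,
    intercept c = (-4) − m·(-2) = -1.
Extremal: y(x) = (3/2) x - 1.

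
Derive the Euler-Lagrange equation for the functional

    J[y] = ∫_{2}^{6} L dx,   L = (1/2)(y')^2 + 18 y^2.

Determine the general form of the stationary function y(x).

The Lagrangian is L = (1/2)(y')^2 + 18 y^2.
∂L/∂y = 36y.
∂L/∂y' = y'.
The Euler-Lagrange equation d/dx(∂L/∂y') − ∂L/∂y = 0 becomes:
    y'' - 36 y = 0
General solution: y(x) = A e^(6x) + B e^(-6x), where A and B are arbitrary constants fixed by the endpoint conditions.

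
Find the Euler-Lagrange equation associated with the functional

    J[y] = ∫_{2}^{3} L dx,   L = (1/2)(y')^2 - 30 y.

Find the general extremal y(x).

The Lagrangian is L = (1/2)(y')^2 - 30 y.
∂L/∂y = -30.
∂L/∂y' = y'.
The Euler-Lagrange equation d/dx(∂L/∂y') − ∂L/∂y = 0 becomes:
    y'' + 30 = 0
General solution: y(x) = -15 x^2 + A x + B, where A and B are arbitrary constants fixed by the endpoint conditions.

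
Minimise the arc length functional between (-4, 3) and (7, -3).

Arc-length functional: J[y] = ∫ sqrt(1 + (y')^2) dx.
Lagrangian L = sqrt(1 + (y')^2) has no explicit y dependence, so ∂L/∂y = 0 and the Euler-Lagrange equation gives
    d/dx( y' / sqrt(1 + (y')^2) ) = 0  ⇒  y' / sqrt(1 + (y')^2) = const.
Hence y' is constant, so y(x) is affine.
Fitting the endpoints (-4, 3) and (7, -3):
    slope m = ((-3) − 3) / (7 − (-4)) = -6/11,
    intercept c = 3 − m·(-4) = 9/11.
Extremal: y(x) = (-6/11) x + 9/11.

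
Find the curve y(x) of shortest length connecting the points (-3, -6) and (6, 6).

Arc-length functional: J[y] = ∫ sqrt(1 + (y')^2) dx.
Lagrangian L = sqrt(1 + (y')^2) has no explicit y dependence, so ∂L/∂y = 0 and the Euler-Lagrange equation gives
    d/dx( y' / sqrt(1 + (y')^2) ) = 0  ⇒  y' / sqrt(1 + (y')^2) = const.
Hence y' is constant, so y(x) is affine.
Fitting the endpoints (-3, -6) and (6, 6):
    slope m = (6 − (-6)) / (6 − (-3)) = 4/3,
    intercept c = (-6) − m·(-3) = -2.
Extremal: y(x) = (4/3) x - 2.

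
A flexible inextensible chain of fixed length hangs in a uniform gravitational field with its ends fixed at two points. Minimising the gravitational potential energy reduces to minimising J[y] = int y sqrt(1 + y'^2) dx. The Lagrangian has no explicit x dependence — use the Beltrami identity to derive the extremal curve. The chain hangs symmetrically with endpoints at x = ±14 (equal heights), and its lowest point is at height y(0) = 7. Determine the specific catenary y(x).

The Lagrangian L(y, y') = y sqrt(1 + y'^2) has no explicit x dependence, so the Beltrami identity applies:
    L − y' ∂L/∂y' = C.
Compute ∂L/∂y' = y · y' / sqrt(1 + y'^2). Then
    L − y' ∂L/∂y'
    = y sqrt(1 + y'^2) − y · y'^2 / sqrt(1 + y'^2)
    = y (1 + y'^2 − y'^2) / sqrt(1 + y'^2)
    = y / sqrt(1 + y'^2) = C.
Squaring gives y^2 = C^2 (1 + y'^2), i.e.
    y'^2 = y^2 / C^2 − 1.
Separating variables,
    dy / sqrt(y^2 − C^2) = dx / C,
and integrating gives arccosh(y / C) = (x − a)/C, so
    y(x) = C cosh((x − a)/C),
the catenary. The constants C and a are fixed by the two endpoint conditions (and, for the hanging-chain problem, the length constraint selects C).
Now fit the given data. The endpoints x = ±14 are symmetric at equal height, so the catenary is even about its minimum: a = 0 and y(x) = C cosh(x/C). The lowest point is y(0) = C cosh(0) = C, and we are told y(0) = 7, so C = 7. Therefore
    y(x) = 7 cosh(x/7),
and at the endpoints
    y(±14) = 7 cosh(14/7).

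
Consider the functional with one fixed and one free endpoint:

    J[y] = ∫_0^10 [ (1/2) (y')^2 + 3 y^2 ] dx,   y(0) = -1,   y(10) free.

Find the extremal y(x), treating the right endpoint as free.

The Lagrangian L = (1/2) (y')^2 + 3 y^2 gives
    ∂L/∂y = 6 y,   ∂L/∂y' = y'.
Euler-Lagrange: y'' − 6 y = 0.
With k = sqrt(6), the general solution is
    y(x) = A cosh(sqrt(6) x) + B sinh(sqrt(6) x).
Fixed left endpoint y(0) = -1 ⇒ A = -1.
The right endpoint x = 10 is free, so the natural (transversality) condition is ∂L/∂y' |_{x=10} = 0, i.e. y'(10) = 0.
Compute y'(x) = A k sinh(k x) + B k cosh(k x), so
    y'(10) = A k sinh(k·10) + B k cosh(k·10) = 0
    ⇒ B = −A tanh(k·10) = tanh(sqrt(6)·10).
Therefore the extremal is
    y(x) = −cosh(sqrt(6) x) + tanh(sqrt(6)·10) sinh(sqrt(6) x).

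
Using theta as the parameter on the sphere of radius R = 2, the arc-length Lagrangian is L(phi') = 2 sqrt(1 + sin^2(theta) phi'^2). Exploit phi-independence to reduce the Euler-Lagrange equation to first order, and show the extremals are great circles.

On the sphere of radius R = 2 with spherical coordinates (θ, φ), the induced metric is
    ds^2 = 4(dθ^2 + sin^2(θ) dφ^2).
Parameterise by θ; the arc-length functional is
    J[φ] = ∫ 2 sqrt(1 + sin^2(θ) (dφ/dθ)^2) dθ,
so L = 2 sqrt(1 + sin^2(θ) φ'^2). Compute
    ∂L/∂φ = 0  (L has no explicit φ dependence),
    ∂L/∂φ' = 2 sin^2(θ) φ' / sqrt(1 + sin^2(θ) φ'^2).
Since ∂L/∂φ = 0, the Euler-Lagrange equation
    d/dθ(∂L/∂φ') − ∂L/∂φ = 0
reduces to d/dθ(∂L/∂φ') = 0, i.e. the momentum conjugate to φ is conserved:
    2 sin^2(θ) φ' / sqrt(1 + sin^2(θ) φ'^2) = C.
The overall factor of 2 is constant, so dividing through gives Clairaut's relation sin^2(θ) φ' / sqrt(1 + sin^2(θ) φ'^2) = C' (with C' = C/2). Solving for φ' and integrating gives the great-circle family
    cot(θ) = A cos(φ − φ_0),
i.e. the intersection of the sphere with a plane through the origin. The two constants A and φ_0 (equivalently C and one phase) are fixed by the two endpoint conditions.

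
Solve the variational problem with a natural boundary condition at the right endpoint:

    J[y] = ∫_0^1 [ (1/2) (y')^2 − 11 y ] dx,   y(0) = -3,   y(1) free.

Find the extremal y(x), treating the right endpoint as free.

The Lagrangian L = (1/2) (y')^2 − 11 y gives
    ∂L/∂y = −11,   ∂L/∂y' = y'.
Euler-Lagrange: d/dx(y') − (−11) = 0, i.e. y'' + 11 = 0, so
    y(x) = −(11/2) x^2 + C1 x + C2.
Fixed left endpoint y(0) = -3 ⇒ C2 = -3.
The right endpoint x = 1 is free, so the natural (transversality) condition is ∂L/∂y' |_{x=1} = 0, i.e. y'(1) = 0.
Compute y'(x) = −11 x + C1, so y'(1) = −11 + C1 = 0 ⇒ C1 = 11.
Therefore the extremal is
    y(x) = −(11/2) x^2 + 11 x − 3.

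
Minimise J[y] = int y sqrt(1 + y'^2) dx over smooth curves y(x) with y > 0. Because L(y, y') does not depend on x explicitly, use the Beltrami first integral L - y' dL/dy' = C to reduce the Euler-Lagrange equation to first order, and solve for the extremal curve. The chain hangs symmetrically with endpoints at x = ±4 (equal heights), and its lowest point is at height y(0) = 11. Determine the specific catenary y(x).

The Lagrangian L(y, y') = y sqrt(1 + y'^2) has no explicit x dependence, so the Beltrami identity applies:
    L − y' ∂L/∂y' = C.
Compute ∂L/∂y' = y · y' / sqrt(1 + y'^2). Then
    L − y' ∂L/∂y'
    = y sqrt(1 + y'^2) − y · y'^2 / sqrt(1 + y'^2)
    = y (1 + y'^2 − y'^2) / sqrt(1 + y'^2)
    = y / sqrt(1 + y'^2) = C.
Squaring gives y^2 = C^2 (1 + y'^2), i.e.
    y'^2 = y^2 / C^2 − 1.
Separating variables,
    dy / sqrt(y^2 − C^2) = dx / C,
and integrating gives arccosh(y / C) = (x − a)/C, so
    y(x) = C cosh((x − a)/C),
the catenary. The constants C and a are fixed by the two endpoint conditions (and, for the hanging-chain problem, the length constraint selects C).
Now fit the given data. The endpoints x = ±4 are symmetric at equal height, so the catenary is even about its minimum: a = 0 and y(x) = C cosh(x/C). The lowest point is y(0) = C cosh(0) = C, and we are told y(0) = 11, so C = 11. Therefore
    y(x) = 11 cosh(x/11),
and at the endpoints
    y(±4) = 11 cosh(4/11).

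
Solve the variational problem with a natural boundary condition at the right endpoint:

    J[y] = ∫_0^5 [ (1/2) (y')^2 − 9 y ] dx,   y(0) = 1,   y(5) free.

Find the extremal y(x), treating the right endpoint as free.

The Lagrangian L = (1/2) (y')^2 − 9 y gives
    ∂L/∂y = −9,   ∂L/∂y' = y'.
Euler-Lagrange: d/dx(y') − (−9) = 0, i.e. y'' + 9 = 0, so
    y(x) = −(9/2) x^2 + C1 x + C2.
Fixed left endpoint y(0) = 1 ⇒ C2 = 1.
The right endpoint x = 5 is free, so the natural (transversality) condition is ∂L/∂y' |_{x=5} = 0, i.e. y'(5) = 0.
Compute y'(x) = −9 x + C1, so y'(5) = −45 + C1 = 0 ⇒ C1 = 45.
Therefore the extremal is
    y(x) = −(9/2) x^2 + 45 x + 1.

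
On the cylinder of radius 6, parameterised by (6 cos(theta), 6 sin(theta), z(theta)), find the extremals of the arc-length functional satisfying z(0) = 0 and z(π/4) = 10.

Parameterise the cylinder of radius R = 6 as
    r(θ) = (6 cos θ, 6 sin θ, z(θ)).
The arc-length element is
    ds = sqrt(36 + (dz/dθ)^2) dθ,
so the Lagrangian is L = sqrt(36 + z'^2).
L depends on z' only, not on z or θ, so ∂L/∂z = 0 and
    ∂L/∂z' = z' / sqrt(36 + z'^2).
The Euler-Lagrange equation gives
    d/dθ( z' / sqrt(36 + z'^2) ) = 0,
so z' is constant. Integrating once:
    z(θ) = a θ + b,
a helix on the cylinder (a straight line when the cylinder is unrolled). The constants a, b are determined by the endpoint conditions.
With endpoint conditions z(0) = 0 and z(π/4) = 10: from z(0) = b we get b = 0, and a·π/4 + 0 = 10 gives a = 40/π, so
    z(θ) = (40/π) θ.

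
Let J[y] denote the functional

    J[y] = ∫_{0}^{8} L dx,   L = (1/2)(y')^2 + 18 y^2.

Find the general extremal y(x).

The Lagrangian is L = (1/2)(y')^2 + 18 y^2.
∂L/∂y = 36y.
∂L/∂y' = y'.
The Euler-Lagrange equation d/dx(∂L/∂y') − ∂L/∂y = 0 becomes:
    y'' - 36 y = 0
General solution: y(x) = A e^(6x) + B e^(-6x), where A and B are arbitrary constants fixed by the endpoint conditions.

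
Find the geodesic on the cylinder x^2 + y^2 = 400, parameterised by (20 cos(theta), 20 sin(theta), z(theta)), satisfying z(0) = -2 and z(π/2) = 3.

Parameterise the cylinder of radius R = 20 as
    r(θ) = (20 cos θ, 20 sin θ, z(θ)).
The arc-length element is
    ds = sqrt(400 + (dz/dθ)^2) dθ,
so the Lagrangian is L = sqrt(400 + z'^2).
L depends on z' only, not on z or θ, so ∂L/∂z = 0 and
    ∂L/∂z' = z' / sqrt(400 + z'^2).
The Euler-Lagrange equation gives
    d/dθ( z' / sqrt(400 + z'^2) ) = 0,
so z' is constant. Integrating once:
    z(θ) = a θ + b,
a helix on the cylinder (a straight line when the cylinder is unrolled). The constants a, b are determined by the endpoint conditions.
With endpoint conditions z(0) = -2 and z(π/2) = 3: from z(0) = b we get b = -2, and a·π/2 + -2 = 3 gives a = 10/π, so
    z(θ) = (10/π) θ − 2.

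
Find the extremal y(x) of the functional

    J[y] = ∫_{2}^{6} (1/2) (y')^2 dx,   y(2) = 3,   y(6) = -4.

The Lagrangian is L = (1/2) (y')^2.
Compute ∂L/∂y = 0, ∂L/∂y' = y'.
The Euler-Lagrange equation d/dx(∂L/∂y') − ∂L/∂y = 0 reduces to
    y'' = 0.
Its general solution is
    y(x) = A x + B,
with A, B fixed by the endpoint conditions.
Applying the endpoint conditions y(2) = 3 and y(6) = -4: solve A·2 + B = 3 and A·6 + B = -4. Subtracting gives A(6 − 2) = -4 − 3, so A = -7/4, and B = 3 − A·2 = 13/2. Therefore
    y(x) = (-7/4) x + 13/2.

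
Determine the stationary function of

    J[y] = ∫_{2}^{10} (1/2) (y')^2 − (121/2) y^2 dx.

The Lagrangian is L = (1/2) (y')^2 − (121/2) y^2.
Compute ∂L/∂y = -121y, ∂L/∂y' = y'.
The Euler-Lagrange equation d/dx(∂L/∂y') − ∂L/∂y = 0 reduces to
    y'' + 121 y = 0.
Its general solution is
    y(x) = A sin(11x) + B cos(11x),
with A, B fixed by the endpoint conditions.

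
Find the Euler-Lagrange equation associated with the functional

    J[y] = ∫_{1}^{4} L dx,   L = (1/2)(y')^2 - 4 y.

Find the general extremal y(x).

The Lagrangian is L = (1/2)(y')^2 - 4 y.
∂L/∂y = -4.
∂L/∂y' = y'.
The Euler-Lagrange equation d/dx(∂L/∂y') − ∂L/∂y = 0 becomes:
    y'' + 4 = 0
General solution: y(x) = -2 x^2 + A x + B, where A and B are arbitrary constants fixed by the endpoint conditions.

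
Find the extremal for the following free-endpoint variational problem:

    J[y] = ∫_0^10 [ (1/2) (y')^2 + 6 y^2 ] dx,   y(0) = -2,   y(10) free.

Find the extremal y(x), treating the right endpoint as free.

The Lagrangian L = (1/2) (y')^2 + 6 y^2 gives
    ∂L/∂y = 12 y,   ∂L/∂y' = y'.
Euler-Lagrange: y'' − 12 y = 0.
With k = sqrt(12), the general solution is
    y(x) = A cosh(sqrt(12) x) + B sinh(sqrt(12) x).
Fixed left endpoint y(0) = -2 ⇒ A = -2.
The right endpoint x = 10 is free, so the natural (transversality) condition is ∂L/∂y' |_{x=10} = 0, i.e. y'(10) = 0.
Compute y'(x) = A k sinh(k x) + B k cosh(k x), so
    y'(10) = A k sinh(k·10) + B k cosh(k·10) = 0
    ⇒ B = −A tanh(k·10) = 2 tanh(sqrt(12)·10).
Therefore the extremal is
    y(x) = −2 cosh(sqrt(12) x) + 2 tanh(sqrt(12)·10) sinh(sqrt(12) x).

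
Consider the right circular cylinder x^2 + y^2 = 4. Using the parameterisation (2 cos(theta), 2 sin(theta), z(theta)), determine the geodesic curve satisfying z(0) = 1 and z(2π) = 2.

Parameterise the cylinder of radius R = 2 as
    r(θ) = (2 cos θ, 2 sin θ, z(θ)).
The arc-length element is
    ds = sqrt(4 + (dz/dθ)^2) dθ,
so the Lagrangian is L = sqrt(4 + z'^2).
L depends on z' only, not on z or θ, so ∂L/∂z = 0 and
    ∂L/∂z' = z' / sqrt(4 + z'^2).
The Euler-Lagrange equation gives
    d/dθ( z' / sqrt(4 + z'^2) ) = 0,
so z' is constant. Integrating once:
    z(θ) = a θ + b,
a helix on the cylinder (a straight line when the cylinder is unrolled). The constants a, b are determined by the endpoint conditions.
With endpoint conditions z(0) = 1 and z(2π) = 2: from z(0) = b we get b = 1, and a·2π + 1 = 2 gives a = 1/(2π), so
    z(θ) = (1/(2π)) θ + 1.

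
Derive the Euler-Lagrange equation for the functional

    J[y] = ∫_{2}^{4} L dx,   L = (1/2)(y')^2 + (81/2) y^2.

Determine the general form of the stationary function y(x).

The Lagrangian is L = (1/2)(y')^2 + (81/2) y^2.
∂L/∂y = 81y.
∂L/∂y' = y'.
The Euler-Lagrange equation d/dx(∂L/∂y') − ∂L/∂y = 0 becomes:
    y'' - 81 y = 0
General solution: y(x) = A e^(9x) + B e^(-9x), where A and B are arbitrary constants fixed by the endpoint conditions.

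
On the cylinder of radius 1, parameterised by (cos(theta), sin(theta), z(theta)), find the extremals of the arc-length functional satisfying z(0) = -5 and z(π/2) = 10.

Parameterise the cylinder of radius R = 1 as
    r(θ) = (cos θ, sin θ, z(θ)).
The arc-length element is
    ds = sqrt(1 + (dz/dθ)^2) dθ,
so the Lagrangian is L = sqrt(1 + z'^2).
L depends on z' only, not on z or θ, so ∂L/∂z = 0 and
    ∂L/∂z' = z' / sqrt(1 + z'^2).
The Euler-Lagrange equation gives
    d/dθ( z' / sqrt(1 + z'^2) ) = 0,
so z' is constant. Integrating once:
    z(θ) = a θ + b,
a helix on the cylinder (a straight line when the cylinder is unrolled). The constants a, b are determined by the endpoint conditions.
With endpoint conditions z(0) = -5 and z(π/2) = 10: from z(0) = b we get b = -5, and a·π/2 + -5 = 10 gives a = 30/π, so
    z(θ) = (30/π) θ − 5.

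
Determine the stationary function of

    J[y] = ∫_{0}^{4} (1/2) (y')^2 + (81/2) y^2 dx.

The Lagrangian is L = (1/2) (y')^2 + (81/2) y^2.
Compute ∂L/∂y = 81y, ∂L/∂y' = y'.
The Euler-Lagrange equation d/dx(∂L/∂y') − ∂L/∂y = 0 reduces to
    y'' − 81 y = 0.
Its general solution is
    y(x) = A e^(9x) + B e^(−9x),
with A, B fixed by the endpoint conditions.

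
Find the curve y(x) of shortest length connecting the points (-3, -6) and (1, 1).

Arc-length functional: J[y] = ∫ sqrt(1 + (y')^2) dx.
Lagrangian L = sqrt(1 + (y')^2) has no explicit y dependence, so ∂L/∂y = 0 and the Euler-Lagrange equation gives
    d/dx( y' / sqrt(1 + (y')^2) ) = 0  ⇒  y' / sqrt(1 + (y')^2) = const.
Hence y' is constant, so y(x) is affine.
Fitting the endpoints (-3, -6) and (1, 1):
    slope m = (1 − (-6)) / (1 − (-3)) = 7/4,
    intercept c = (-6) − m·(-3) = -3/4.
Extremal: y(x) = (7/4) x - 3/4.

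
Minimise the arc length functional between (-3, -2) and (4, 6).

Arc-length functional: J[y] = ∫ sqrt(1 + (y')^2) dx.
Lagrangian L = sqrt(1 + (y')^2) has no explicit y dependence, so ∂L/∂y = 0 and the Euler-Lagrange equation gives
    d/dx( y' / sqrt(1 + (y')^2) ) = 0  ⇒  y' / sqrt(1 + (y')^2) = const.
Hence y' is constant, so y(x) is affine.
Fitting the endpoints (-3, -2) and (4, 6):
    slope m = (6 − (-2)) / (4 − (-3)) = 8/7,
    intercept c = (-2) − m·(-3) = 10/7.
Extremal: y(x) = (8/7) x + 10/7.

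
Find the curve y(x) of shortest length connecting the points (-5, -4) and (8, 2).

Arc-length functional: J[y] = ∫ sqrt(1 + (y')^2) dx.
Lagrangian L = sqrt(1 + (y')^2) has no explicit y dependence, so ∂L/∂y = 0 and the Euler-Lagrange equation gives
    d/dx( y' / sqrt(1 + (y')^2) ) = 0  ⇒  y' / sqrt(1 + (y')^2) = const.
Hence y' is constant, so y(x) is affine.
Fitting the endpoints (-5, -4) and (8, 2):
    slope m = (2 − (-4)) / (8 − (-5)) = 6/13,
    intercept c = (-4) − m·(-5) = -22/13.
Extremal: y(x) = (6/13) x - 22/13.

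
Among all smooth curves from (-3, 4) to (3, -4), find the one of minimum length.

Arc-length functional: J[y] = ∫ sqrt(1 + (y')^2) dx.
Lagrangian L = sqrt(1 + (y')^2) has no explicit y dependence, so ∂L/∂y = 0 and the Euler-Lagrange equation gives
    d/dx( y' / sqrt(1 + (y')^2) ) = 0  ⇒  y' / sqrt(1 + (y')^2) = const.
Hence y' is constant, so y(x) is affine.
Fitting the endpoints (-3, 4) and (3, -4):
    slope m = ((-4) − 4) / (3 − (-3)) = -4/3,
    intercept c = 4 − m·(-3) = 0.
Extremal: y(x) = (-4/3) x.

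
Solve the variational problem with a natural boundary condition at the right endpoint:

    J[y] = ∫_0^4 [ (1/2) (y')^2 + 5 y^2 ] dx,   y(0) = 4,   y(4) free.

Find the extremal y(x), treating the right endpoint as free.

The Lagrangian L = (1/2) (y')^2 + 5 y^2 gives
    ∂L/∂y = 10 y,   ∂L/∂y' = y'.
Euler-Lagrange: y'' − 10 y = 0.
With k = sqrt(10), the general solution is
    y(x) = A cosh(sqrt(10) x) + B sinh(sqrt(10) x).
Fixed left endpoint y(0) = 4 ⇒ A = 4.
The right endpoint x = 4 is free, so the natural (transversality) condition is ∂L/∂y' |_{x=4} = 0, i.e. y'(4) = 0.
Compute y'(x) = A k sinh(k x) + B k cosh(k x), so
    y'(4) = A k sinh(k·4) + B k cosh(k·4) = 0
    ⇒ B = −A tanh(k·4) = − 4 tanh(sqrt(10)·4).
Therefore the extremal is
    y(x) = 4 cosh(sqrt(10) x) − 4 tanh(sqrt(10)·4) sinh(sqrt(10) x).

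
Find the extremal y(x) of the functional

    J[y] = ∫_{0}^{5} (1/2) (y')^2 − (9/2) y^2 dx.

The Lagrangian is L = (1/2) (y')^2 − (9/2) y^2.
Compute ∂L/∂y = -9y, ∂L/∂y' = y'.
The Euler-Lagrange equation d/dx(∂L/∂y') − ∂L/∂y = 0 reduces to
    y'' + 9 y = 0.
Its general solution is
    y(x) = A sin(3x) + B cos(3x),
with A, B fixed by the endpoint conditions.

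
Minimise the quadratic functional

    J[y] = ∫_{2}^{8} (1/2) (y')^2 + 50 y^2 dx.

The Lagrangian is L = (1/2) (y')^2 + 50 y^2.
Compute ∂L/∂y = 100y, ∂L/∂y' = y'.
The Euler-Lagrange equation d/dx(∂L/∂y') − ∂L/∂y = 0 reduces to
    y'' − 100 y = 0.
Its general solution is
    y(x) = A e^(10x) + B e^(−10x),
with A, B fixed by the endpoint conditions.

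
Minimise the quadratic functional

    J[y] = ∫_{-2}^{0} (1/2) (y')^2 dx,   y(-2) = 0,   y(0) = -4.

The Lagrangian is L = (1/2) (y')^2.
Compute ∂L/∂y = 0, ∂L/∂y' = y'.
The Euler-Lagrange equation d/dx(∂L/∂y') − ∂L/∂y = 0 reduces to
    y'' = 0.
Its general solution is
    y(x) = A x + B,
with A, B fixed by the endpoint conditions.
Applying the endpoint conditions y(-2) = 0 and y(0) = -4: solve A·-2 + B = 0 and A·0 + B = -4. Subtracting gives A(0 − -2) = -4 − 0, so A = -2, and B = 0 − A·-2 = -4. Therefore
    y(x) = -2 x - 4.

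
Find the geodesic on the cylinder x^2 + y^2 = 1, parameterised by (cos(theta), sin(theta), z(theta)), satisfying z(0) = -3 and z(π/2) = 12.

Parameterise the cylinder of radius R = 1 as
    r(θ) = (cos θ, sin θ, z(θ)).
The arc-length element is
    ds = sqrt(1 + (dz/dθ)^2) dθ,
so the Lagrangian is L = sqrt(1 + z'^2).
L depends on z' only, not on z or θ, so ∂L/∂z = 0 and
    ∂L/∂z' = z' / sqrt(1 + z'^2).
The Euler-Lagrange equation gives
    d/dθ( z' / sqrt(1 + z'^2) ) = 0,
so z' is constant. Integrating once:
    z(θ) = a θ + b,
a helix on the cylinder (a straight line when the cylinder is unrolled). The constants a, b are determined by the endpoint conditions.
With endpoint conditions z(0) = -3 and z(π/2) = 12: from z(0) = b we get b = -3, and a·π/2 + -3 = 12 gives a = 30/π, so
    z(θ) = (30/π) θ − 3.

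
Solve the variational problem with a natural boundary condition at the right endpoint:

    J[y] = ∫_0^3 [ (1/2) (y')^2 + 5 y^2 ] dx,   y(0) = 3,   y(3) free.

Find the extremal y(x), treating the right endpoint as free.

The Lagrangian L = (1/2) (y')^2 + 5 y^2 gives
    ∂L/∂y = 10 y,   ∂L/∂y' = y'.
Euler-Lagrange: y'' − 10 y = 0.
With k = sqrt(10), the general solution is
    y(x) = A cosh(sqrt(10) x) + B sinh(sqrt(10) x).
Fixed left endpoint y(0) = 3 ⇒ A = 3.
The right endpoint x = 3 is free, so the natural (transversality) condition is ∂L/∂y' |_{x=3} = 0, i.e. y'(3) = 0.
Compute y'(x) = A k sinh(k x) + B k cosh(k x), so
    y'(3) = A k sinh(k·3) + B k cosh(k·3) = 0
    ⇒ B = −A tanh(k·3) = − 3 tanh(sqrt(10)·3).
Therefore the extremal is
    y(x) = 3 cosh(sqrt(10) x) − 3 tanh(sqrt(10)·3) sinh(sqrt(10) x).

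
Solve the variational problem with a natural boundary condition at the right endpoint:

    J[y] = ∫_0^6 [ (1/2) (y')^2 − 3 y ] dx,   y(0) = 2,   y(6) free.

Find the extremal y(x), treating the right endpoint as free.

The Lagrangian L = (1/2) (y')^2 − 3 y gives
    ∂L/∂y = −3,   ∂L/∂y' = y'.
Euler-Lagrange: d/dx(y') − (−3) = 0, i.e. y'' + 3 = 0, so
    y(x) = −(3/2) x^2 + C1 x + C2.
Fixed left endpoint y(0) = 2 ⇒ C2 = 2.
The right endpoint x = 6 is free, so the natural (transversality) condition is ∂L/∂y' |_{x=6} = 0, i.e. y'(6) = 0.
Compute y'(x) = −3 x + C1, so y'(6) = −18 + C1 = 0 ⇒ C1 = 18.
Therefore the extremal is
    y(x) = −(3/2) x^2 + 18 x + 2.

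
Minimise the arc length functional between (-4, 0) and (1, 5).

Arc-length functional: J[y] = ∫ sqrt(1 + (y')^2) dx.
Lagrangian L = sqrt(1 + (y')^2) has no explicit y dependence, so ∂L/∂y = 0 and the Euler-Lagrange equation gives
    d/dx( y' / sqrt(1 + (y')^2) ) = 0  ⇒  y' / sqrt(1 + (y')^2) = const.
Hence y' is constant, so y(x) is affine.
Fitting the endpoints (-4, 0) and (1, 5):
    slope m = (5 − 0) / (1 − (-4)) = 1,
    intercept c = 0 − m·(-4) = 4.
Extremal: y(x) = x + 4.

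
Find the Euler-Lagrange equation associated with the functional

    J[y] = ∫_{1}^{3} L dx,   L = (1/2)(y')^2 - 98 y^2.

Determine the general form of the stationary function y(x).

The Lagrangian is L = (1/2)(y')^2 - 98 y^2.
∂L/∂y = -196y.
∂L/∂y' = y'.
The Euler-Lagrange equation d/dx(∂L/∂y') − ∂L/∂y = 0 becomes:
    y'' + 196 y = 0
General solution: y(x) = A sin(14x) + B cos(14x), where A and B are arbitrary constants fixed by the endpoint conditions.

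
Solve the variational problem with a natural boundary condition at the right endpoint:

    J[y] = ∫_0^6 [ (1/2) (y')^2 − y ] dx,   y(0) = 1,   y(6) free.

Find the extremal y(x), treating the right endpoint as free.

The Lagrangian L = (1/2) (y')^2 − y gives
    ∂L/∂y = −1,   ∂L/∂y' = y'.
Euler-Lagrange: d/dx(y') − (−1) = 0, i.e. y'' + 1 = 0, so
    y(x) = −(1/2) x^2 + C1 x + C2.
Fixed left endpoint y(0) = 1 ⇒ C2 = 1.
The right endpoint x = 6 is free, so the natural (transversality) condition is ∂L/∂y' |_{x=6} = 0, i.e. y'(6) = 0.
Compute y'(x) = −1 x + C1, so y'(6) = −6 + C1 = 0 ⇒ C1 = 6.
Therefore the extremal is
    y(x) = −x^2/2 + 6 x + 1.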